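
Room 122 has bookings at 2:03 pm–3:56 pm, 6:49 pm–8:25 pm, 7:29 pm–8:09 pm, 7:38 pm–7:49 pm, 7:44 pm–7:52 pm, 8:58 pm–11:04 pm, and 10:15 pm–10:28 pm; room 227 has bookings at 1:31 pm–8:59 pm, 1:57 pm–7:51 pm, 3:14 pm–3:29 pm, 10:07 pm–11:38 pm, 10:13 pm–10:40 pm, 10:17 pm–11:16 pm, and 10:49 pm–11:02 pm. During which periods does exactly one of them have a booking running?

A, merged: 2:03 pm–3:56 pm, 6:49 pm–8:25 pm, 8:58 pm–11:04 pm.
B, merged: 1:31 pm–8:59 pm, 10:07 pm–11:38 pm.
A \ B = 8:59 pm–10:07 pm.
B \ A = 1:31 pm–2:03 pm, 3:56 pm–6:49 pm, 8:25 pm–8:58 pm, 11:04 pm–11:38 pm.
Union of the two gives the symmetric difference.

1:31 pm–2:03 pm, 3:56 pm–6:49 pm, 8:25 pm–8:58 pm, 8:59 pm–10:07 pm, 11:04 pm–11:38 pm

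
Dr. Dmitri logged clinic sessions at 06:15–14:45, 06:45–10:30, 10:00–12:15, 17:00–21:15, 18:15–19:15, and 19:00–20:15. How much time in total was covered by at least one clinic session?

Merged: 06:15-14:45, 17:00-21:15.
Lengths: 8 h 30 min + 4 h 15 min = 12 h 45 min.

12 h 45 min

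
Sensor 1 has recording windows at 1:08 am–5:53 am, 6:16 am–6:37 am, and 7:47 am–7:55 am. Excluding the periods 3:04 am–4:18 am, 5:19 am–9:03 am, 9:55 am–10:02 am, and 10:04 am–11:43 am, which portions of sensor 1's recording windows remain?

1:08 am–3:04 am, 4:18 am–5:19 am

1:08 am–5:53 am \ B = 1:08 am–3:04 am, 4:18 am–5:19 am.
6:16 am–6:37 am: entirely removed.
7:47 am–7:55 am: entirely removed.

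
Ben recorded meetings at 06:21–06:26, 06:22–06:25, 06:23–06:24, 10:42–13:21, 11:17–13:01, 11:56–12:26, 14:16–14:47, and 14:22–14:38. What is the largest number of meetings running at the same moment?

Sweep endpoints in order; track running count of active intervals.
Peak of 3 reached at 06:23.

3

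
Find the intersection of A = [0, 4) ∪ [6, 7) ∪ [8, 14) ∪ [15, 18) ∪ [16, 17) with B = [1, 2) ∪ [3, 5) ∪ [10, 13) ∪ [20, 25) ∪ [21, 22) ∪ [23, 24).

[1, 2) ∪ [3, 4) ∪ [10, 13)

A, merged: [0, 4), [6, 7), [8, 14), [15, 18).
B, merged: [1, 2), [3, 5), [10, 13), [20, 25).
[0, 4) overlaps B on [1, 2), [3, 4).
[6, 7) falls entirely outside B.
[8, 14) overlaps B on [10, 13).
[15, 18) falls entirely outside B.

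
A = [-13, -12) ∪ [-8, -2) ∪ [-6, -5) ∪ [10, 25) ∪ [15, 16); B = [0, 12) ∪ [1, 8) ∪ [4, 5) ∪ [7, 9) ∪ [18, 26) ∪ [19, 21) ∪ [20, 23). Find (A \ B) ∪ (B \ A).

[-13, -12) ∪ [-8, -2) ∪ [0, 10) ∪ [12, 18) ∪ [25, 26)

First set merges to [-13, -12), [-8, -2), [10, 25).
Second set merges to [0, 12), [18, 26).
A \ B = [-13, -12), [-8, -2), [12, 18).
B \ A = [0, 10), [25, 26).
Union of the two gives the symmetric difference.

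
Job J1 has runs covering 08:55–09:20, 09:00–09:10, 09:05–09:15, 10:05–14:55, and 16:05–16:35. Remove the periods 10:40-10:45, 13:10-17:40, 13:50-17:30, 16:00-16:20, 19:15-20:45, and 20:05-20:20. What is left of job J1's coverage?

A, merged: 08:55–09:20, 10:05–14:55, 16:05–16:35.
B, merged: 10:40–10:45, 13:10–17:40, 19:15–20:45.
08:55–09:20: no B overlap → unchanged.
10:05–14:55 minus B → 10:05–10:40, 10:45–13:10.
16:05–16:35: fully covered by B → removed.

08:55–09:20, 10:05–10:40, 10:45–13:10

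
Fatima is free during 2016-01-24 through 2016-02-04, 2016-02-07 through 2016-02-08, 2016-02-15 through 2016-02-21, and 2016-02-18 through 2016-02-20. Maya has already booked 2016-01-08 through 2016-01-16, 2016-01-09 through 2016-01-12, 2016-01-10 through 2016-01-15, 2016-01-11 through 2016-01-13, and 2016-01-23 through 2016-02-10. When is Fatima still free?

First set merges to 2016-01-24 through 2016-02-04, 2016-02-07 through 2016-02-08, 2016-02-15 through 2016-02-21.
Second set merges to 2016-01-08 through 2016-01-16, 2016-01-23 through 2016-02-10.
2016-01-24 through 2016-02-04 lies entirely inside B → drops out.
2016-02-07 through 2016-02-08 lies entirely inside B → drops out.
2016-02-15 through 2016-02-21 is untouched.

2016-02-15 through 2016-02-21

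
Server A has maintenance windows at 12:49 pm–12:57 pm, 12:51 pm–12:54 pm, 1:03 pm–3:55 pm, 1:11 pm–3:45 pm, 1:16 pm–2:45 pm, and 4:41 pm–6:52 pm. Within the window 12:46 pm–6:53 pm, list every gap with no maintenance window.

Covered (merged): 12:49 pm-12:57 pm, 1:03 pm-3:55 pm, 4:41 pm-6:52 pm.
Uncovered inside 12:46 pm-6:53 pm: 12:46 pm-12:49 pm, 12:57 pm-1:03 pm, 3:55 pm-4:41 pm, 6:52 pm-6:53 pm.

12:46 pm-12:49 pm, 12:57 pm-1:03 pm, 3:55 pm-4:41 pm, 6:52 pm-6:53 pm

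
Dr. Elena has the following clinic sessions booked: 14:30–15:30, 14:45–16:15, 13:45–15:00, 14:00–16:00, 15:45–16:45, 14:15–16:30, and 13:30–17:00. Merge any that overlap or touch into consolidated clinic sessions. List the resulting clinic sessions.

13:30-17:00

Sort by start: 13:30-17:00, 13:45-15:00, 14:00-16:00, 14:15-16:30, 14:30-15:30, 14:45-16:15, 15:45-16:45.
13:45-15:00 overlaps/touches 13:30-17:00 → extend to 13:30-17:00.
14:00-16:00 overlaps/touches 13:30-17:00 → extend to 13:30-17:00.
14:15-16:30 overlaps/touches 13:30-17:00 → extend to 13:30-17:00.
14:30-15:30 overlaps/touches 13:30-17:00 → extend to 13:30-17:00.
14:45-16:15 overlaps/touches 13:30-17:00 → extend to 13:30-17:00.
15:45-16:45 overlaps/touches 13:30-17:00 → extend to 13:30-17:00.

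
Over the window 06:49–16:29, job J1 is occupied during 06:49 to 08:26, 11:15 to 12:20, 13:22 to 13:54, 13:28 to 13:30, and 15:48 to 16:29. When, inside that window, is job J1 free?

08:26-11:15, 12:20-13:22, 13:54-15:48

After merging, the occupied span is 06:49-08:26, 11:15-12:20, 13:22-13:54, 15:48-16:29.
Gaps within 06:49-16:29: 08:26-11:15, 12:20-13:22, 13:54-15:48.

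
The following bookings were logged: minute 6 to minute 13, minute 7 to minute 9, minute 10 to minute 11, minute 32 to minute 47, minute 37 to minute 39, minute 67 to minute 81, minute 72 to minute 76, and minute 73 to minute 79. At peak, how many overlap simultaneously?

Walk the sorted start/end points keeping a running depth.
The depth first hits 3 at minute 73.

3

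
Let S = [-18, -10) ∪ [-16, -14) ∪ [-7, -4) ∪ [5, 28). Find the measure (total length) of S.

Merged: [-18, -10), [-7, -4), [5, 28).
Lengths: 8 + 3 + 23 = 34.

34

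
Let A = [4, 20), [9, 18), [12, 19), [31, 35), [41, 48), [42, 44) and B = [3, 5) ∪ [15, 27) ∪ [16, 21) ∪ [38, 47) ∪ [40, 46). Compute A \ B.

[5, 15) ∪ [31, 35) ∪ [47, 48)

Merge the first list: [4, 20), [31, 35), [41, 48).
Merge the second list: [3, 5), [15, 27), [38, 47).
[4, 20) \ B = [5, 15).
[31, 35): nothing removed.
[41, 48) \ B = [47, 48).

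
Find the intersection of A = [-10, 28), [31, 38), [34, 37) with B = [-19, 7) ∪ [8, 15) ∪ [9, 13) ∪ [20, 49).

First set merges to [-10, 28), [31, 38).
Second set merges to [-19, 7), [8, 15), [20, 49).
[-10, 28) overlaps B on [-10, 7), [8, 15), [20, 28).
[31, 38) overlaps B on [31, 38).

[-10, 7) ∪ [8, 15) ∪ [20, 28) ∪ [31, 38)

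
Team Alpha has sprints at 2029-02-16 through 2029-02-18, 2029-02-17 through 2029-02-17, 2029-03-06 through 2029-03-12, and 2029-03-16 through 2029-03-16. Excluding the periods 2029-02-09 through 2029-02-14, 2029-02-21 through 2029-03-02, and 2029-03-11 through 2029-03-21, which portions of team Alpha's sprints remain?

A, merged: 2029-02-16 through 2029-02-18, 2029-03-06 through 2029-03-12, 2029-03-16 through 2029-03-16.
2029-02-16 through 2029-02-18 is untouched.
2029-03-06 through 2029-03-12 with B removed leaves 2029-03-06 through 2029-03-10.
2029-03-16 through 2029-03-16 lies entirely inside B → drops out.

2029-02-16 through 2029-02-18, 2029-03-06 through 2029-03-10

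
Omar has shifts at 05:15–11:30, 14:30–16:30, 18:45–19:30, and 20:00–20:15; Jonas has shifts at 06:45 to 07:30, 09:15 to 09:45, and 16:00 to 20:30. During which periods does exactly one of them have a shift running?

Only in the first: 05:15-06:45, 07:30-09:15, 09:45-11:30, 14:30-16:00.
Only in the second: 16:30-18:45, 19:30-20:00, 20:15-20:30.
Together these are the periods covered by exactly one.

05:15-06:45, 07:30-09:15, 09:45-11:30, 14:30-16:00, 16:30-18:45, 19:30-20:00, 20:15-20:30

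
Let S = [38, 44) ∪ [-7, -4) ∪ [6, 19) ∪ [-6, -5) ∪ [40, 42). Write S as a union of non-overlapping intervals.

Sort by start: [-7, -4), [-6, -5), [6, 19), [38, 44), [40, 42).
[-6, -5) overlaps/touches [-7, -4) → extend to [-7, -4).
[6, 19) is disjoint → start new block.
[38, 44) is disjoint → start new block.
[40, 42) overlaps/touches [38, 44) → extend to [38, 44).

[-7, -4) ∪ [6, 19) ∪ [38, 44)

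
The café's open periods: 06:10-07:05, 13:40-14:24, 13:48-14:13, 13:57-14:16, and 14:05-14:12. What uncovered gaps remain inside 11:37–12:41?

11:37–12:41

Covered (merged): 06:10–07:05, 13:40–14:24.
Complement within 11:37–12:41: 11:37–12:41.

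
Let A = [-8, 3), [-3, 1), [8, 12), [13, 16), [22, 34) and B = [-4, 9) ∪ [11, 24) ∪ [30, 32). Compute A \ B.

[-8, -4) ∪ [9, 11) ∪ [24, 30) ∪ [32, 34)

Merge the first list: [-8, 3), [8, 12), [13, 16), [22, 34).
[-8, 3) minus B → [-8, -4).
[8, 12) minus B → [9, 11).
[13, 16): fully covered by B → removed.
[22, 34) minus B → [24, 30), [32, 34).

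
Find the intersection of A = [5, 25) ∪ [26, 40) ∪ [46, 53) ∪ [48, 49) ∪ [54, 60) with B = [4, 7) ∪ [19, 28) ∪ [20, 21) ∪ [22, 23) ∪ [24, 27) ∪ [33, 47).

First set merges to [5, 25), [26, 40), [46, 53), [54, 60).
Second set merges to [4, 7), [19, 28), [33, 47).
[5, 25) ∩ B → [5, 7), [19, 25).
[26, 40) ∩ B → [26, 28), [33, 40).
[46, 53) ∩ B → [46, 47).
[54, 60) meets no B interval.

[5, 7) ∪ [19, 25) ∪ [26, 28) ∪ [33, 40) ∪ [46, 47)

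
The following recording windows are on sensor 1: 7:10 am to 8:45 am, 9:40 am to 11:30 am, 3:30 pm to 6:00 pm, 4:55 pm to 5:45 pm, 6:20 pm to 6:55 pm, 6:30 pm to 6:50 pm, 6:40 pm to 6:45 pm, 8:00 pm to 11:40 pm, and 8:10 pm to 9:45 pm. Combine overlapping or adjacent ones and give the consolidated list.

7:10 am–8:45 am, 9:40 am–11:30 am, 3:30 pm–6:00 pm, 6:20 pm–6:55 pm, 8:00 pm–11:40 pm

9:40 am–11:30 am is disjoint → start new block.
3:30 pm–6:00 pm is disjoint → start new block.
4:55 pm–5:45 pm overlaps/touches 3:30 pm–6:00 pm → extend to 3:30 pm–6:00 pm.
6:20 pm–6:55 pm is disjoint → start new block.
6:30 pm–6:50 pm overlaps/touches 6:20 pm–6:55 pm → extend to 6:20 pm–6:55 pm.
6:40 pm–6:45 pm overlaps/touches 6:20 pm–6:55 pm → extend to 6:20 pm–6:55 pm.
8:00 pm–11:40 pm is disjoint → start new block.
8:10 pm–9:45 pm overlaps/touches 8:00 pm–11:40 pm → extend to 8:00 pm–11:40 pm.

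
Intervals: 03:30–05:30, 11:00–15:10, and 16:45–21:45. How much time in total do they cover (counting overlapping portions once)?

11 h 10 min

Merged: 03:30–05:30, 11:00–15:10, 16:45–21:45.
Lengths: 2 h + 4 h 10 min + 5 h = 11 h 10 min.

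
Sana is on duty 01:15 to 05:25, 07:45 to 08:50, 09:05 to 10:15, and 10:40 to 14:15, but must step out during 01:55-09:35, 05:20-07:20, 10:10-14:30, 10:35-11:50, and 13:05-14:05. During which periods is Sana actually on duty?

01:15–01:55, 09:35–10:10

Merge the second list: 01:55–09:35, 10:10–14:30.
01:15–05:25 \ B = 01:15–01:55.
07:45–08:50: entirely removed.
09:05–10:15 \ B = 09:35–10:10.
10:40–14:15: entirely removed.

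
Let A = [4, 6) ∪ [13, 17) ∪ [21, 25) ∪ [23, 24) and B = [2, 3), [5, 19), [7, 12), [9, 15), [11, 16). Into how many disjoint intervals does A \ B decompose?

2

First set merges to [4, 6), [13, 17), [21, 25).
Second set merges to [2, 3), [5, 19).
A \ B = [4, 5), [21, 25).
That is 2 disjoint pieces.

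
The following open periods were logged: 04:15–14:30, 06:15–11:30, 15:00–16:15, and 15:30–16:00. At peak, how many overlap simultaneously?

2

At 06:15, 2 of the intervals are simultaneously active.
No point has more.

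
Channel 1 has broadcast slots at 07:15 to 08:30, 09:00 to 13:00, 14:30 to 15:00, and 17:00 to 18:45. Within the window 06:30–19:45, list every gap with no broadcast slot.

06:30-07:15, 08:30-09:00, 13:00-14:30, 15:00-17:00, 18:45-19:45

Covered (merged): 07:15-08:30, 09:00-13:00, 14:30-15:00, 17:00-18:45.
Gaps within 06:30-19:45: 06:30-07:15, 08:30-09:00, 13:00-14:30, 15:00-17:00, 18:45-19:45.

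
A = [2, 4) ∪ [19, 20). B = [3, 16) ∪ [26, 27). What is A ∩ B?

[2, 4) meets the second set on [3, 4).
[19, 20): no overlap with the second set.

[3, 4)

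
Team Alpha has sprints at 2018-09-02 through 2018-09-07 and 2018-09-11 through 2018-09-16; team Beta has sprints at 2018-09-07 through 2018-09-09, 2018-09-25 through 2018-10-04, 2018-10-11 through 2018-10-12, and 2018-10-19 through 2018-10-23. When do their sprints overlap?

2018-09-07 through 2018-09-07

2018-09-02 through 2018-09-07 overlaps B on 2018-09-07 through 2018-09-07.
2018-09-11 through 2018-09-16 falls entirely outside B.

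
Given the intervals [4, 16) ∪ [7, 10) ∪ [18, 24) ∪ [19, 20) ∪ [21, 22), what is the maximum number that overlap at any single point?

2

Sweep endpoints in order; track running count of active intervals.
Peak of 2 reached at 7.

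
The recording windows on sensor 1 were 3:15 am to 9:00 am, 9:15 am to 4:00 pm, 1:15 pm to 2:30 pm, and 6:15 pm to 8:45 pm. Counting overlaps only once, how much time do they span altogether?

15 h

Merged: 3:15 am-9:00 am, 9:15 am-4:00 pm, 6:15 pm-8:45 pm.
Lengths: 5 h 45 min + 6 h 45 min + 2 h 30 min = 15 h.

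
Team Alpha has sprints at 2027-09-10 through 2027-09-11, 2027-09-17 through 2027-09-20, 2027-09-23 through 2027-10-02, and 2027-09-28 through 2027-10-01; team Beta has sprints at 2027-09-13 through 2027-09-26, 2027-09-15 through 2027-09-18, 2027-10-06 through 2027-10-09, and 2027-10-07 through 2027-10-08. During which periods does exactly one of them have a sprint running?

2027-09-10 through 2027-09-11, 2027-09-13 through 2027-09-16, 2027-09-21 through 2027-09-22, 2027-09-27 through 2027-10-02, 2027-10-06 through 2027-10-09

First set merges to 2027-09-10 through 2027-09-11, 2027-09-17 through 2027-09-20, 2027-09-23 through 2027-10-02.
Second set merges to 2027-09-13 through 2027-09-26, 2027-10-06 through 2027-10-09.
Only in the first: 2027-09-10 through 2027-09-11, 2027-09-27 through 2027-10-02.
Only in the second: 2027-09-13 through 2027-09-16, 2027-09-21 through 2027-09-22, 2027-10-06 through 2027-10-09.
Together these are the periods covered by exactly one.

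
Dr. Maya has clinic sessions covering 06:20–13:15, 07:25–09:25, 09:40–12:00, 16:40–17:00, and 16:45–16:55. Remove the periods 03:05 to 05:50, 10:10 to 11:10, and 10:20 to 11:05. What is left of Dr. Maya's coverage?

Merge the first list: 06:20–13:15, 16:40–17:00.
Merge the second list: 03:05–05:50, 10:10–11:10.
06:20–13:15 with B removed leaves 06:20–10:10, 11:10–13:15.
16:40–17:00 is untouched.

06:20–10:10, 11:10–13:15, 16:40–17:00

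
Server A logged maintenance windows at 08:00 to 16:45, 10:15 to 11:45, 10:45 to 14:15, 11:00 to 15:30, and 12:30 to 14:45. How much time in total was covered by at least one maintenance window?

8 h 45 min

Merged: 08:00–16:45.
Length: 8 h 45 min.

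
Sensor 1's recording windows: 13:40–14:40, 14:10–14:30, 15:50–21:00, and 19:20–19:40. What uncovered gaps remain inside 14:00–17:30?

14:40–15:50

The merged coverage is 13:40–14:40, 15:50–21:00.
Uncovered inside 14:00–17:30: 14:40–15:50.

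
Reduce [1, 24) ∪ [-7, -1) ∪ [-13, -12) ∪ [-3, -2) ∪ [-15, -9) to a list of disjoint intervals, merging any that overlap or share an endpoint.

[-15, -9) ∪ [-7, -1) ∪ [1, 24)

Sort by start: [-15, -9), [-13, -12), [-7, -1), [-3, -2), [1, 24).
[-13, -12) overlaps/touches [-15, -9) → extend to [-15, -9).
[-7, -1) is disjoint → start new block.
[-3, -2) overlaps/touches [-7, -1) → extend to [-7, -1).
[1, 24) is disjoint → start new block.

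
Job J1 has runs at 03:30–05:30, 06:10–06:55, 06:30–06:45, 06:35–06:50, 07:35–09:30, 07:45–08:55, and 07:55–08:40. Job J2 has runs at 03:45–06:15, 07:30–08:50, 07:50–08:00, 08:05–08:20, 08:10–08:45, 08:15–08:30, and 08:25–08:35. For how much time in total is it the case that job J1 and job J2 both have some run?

3 h 5 min

Merge the first list: 03:30–05:30, 06:10–06:55, 07:35–09:30.
Merge the second list: 03:45–06:15, 07:30–08:50.
A ∩ B = 03:45–05:30, 06:10–06:15, 07:35–08:50.
Total: 1 h 45 min + 5 min + 1 h 15 min = 3 h 5 min.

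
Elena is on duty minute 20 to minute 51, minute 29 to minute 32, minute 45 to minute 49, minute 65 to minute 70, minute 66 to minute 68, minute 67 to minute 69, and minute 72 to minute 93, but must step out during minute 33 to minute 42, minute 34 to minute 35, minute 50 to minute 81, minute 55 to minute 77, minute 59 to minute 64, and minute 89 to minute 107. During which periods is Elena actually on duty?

A, merged: minute 20 to minute 51, minute 65 to minute 70, minute 72 to minute 93.
B, merged: minute 33 to minute 42, minute 50 to minute 81, minute 89 to minute 107.
minute 20 to minute 51 with B removed leaves minute 20 to minute 33, minute 42 to minute 50.
minute 65 to minute 70 lies entirely inside B → drops out.
minute 72 to minute 93 with B removed leaves minute 81 to minute 89.

minute 20 to minute 33, minute 42 to minute 50, minute 81 to minute 89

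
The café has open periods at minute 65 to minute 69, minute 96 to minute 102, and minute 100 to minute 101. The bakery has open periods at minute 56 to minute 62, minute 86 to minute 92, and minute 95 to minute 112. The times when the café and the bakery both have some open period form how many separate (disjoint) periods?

1

A, merged: minute 65 to minute 69, minute 96 to minute 102.
A ∩ B = minute 96 to minute 102.
That is 1 disjoint piece.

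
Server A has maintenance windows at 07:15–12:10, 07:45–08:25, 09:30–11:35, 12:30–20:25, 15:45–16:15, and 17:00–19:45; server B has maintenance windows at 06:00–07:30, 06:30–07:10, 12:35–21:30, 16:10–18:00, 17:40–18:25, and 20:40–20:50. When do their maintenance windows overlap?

07:15-07:30, 12:35-20:25

First set merges to 07:15-12:10, 12:30-20:25.
Second set merges to 06:00-07:30, 12:35-21:30.
07:15-12:10 meets the second set on 07:15-07:30.
12:30-20:25 meets the second set on 12:35-20:25.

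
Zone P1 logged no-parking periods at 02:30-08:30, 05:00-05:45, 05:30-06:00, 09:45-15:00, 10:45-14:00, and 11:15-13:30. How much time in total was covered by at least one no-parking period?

Merged: 02:30–08:30, 09:45–15:00.
Lengths: 6 h + 5 h 15 min = 11 h 15 min.

11 h 15 min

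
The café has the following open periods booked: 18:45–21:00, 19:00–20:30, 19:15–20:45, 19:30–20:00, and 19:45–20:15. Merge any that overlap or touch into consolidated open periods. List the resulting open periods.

19:00–20:30 overlaps/touches 18:45–21:00 → extend to 18:45–21:00.
19:15–20:45 overlaps/touches 18:45–21:00 → extend to 18:45–21:00.
19:30–20:00 overlaps/touches 18:45–21:00 → extend to 18:45–21:00.
19:45–20:15 overlaps/touches 18:45–21:00 → extend to 18:45–21:00.

18:45–21:00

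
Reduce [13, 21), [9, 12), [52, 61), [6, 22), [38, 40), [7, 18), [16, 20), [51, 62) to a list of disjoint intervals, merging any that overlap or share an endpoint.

[6, 22) ∪ [38, 40) ∪ [51, 62)

Sort by start: [6, 22), [7, 18), [9, 12), [13, 21), [16, 20), [38, 40), [51, 62), [52, 61).
[7, 18) overlaps/touches [6, 22) → extend to [6, 22).
[9, 12) overlaps/touches [6, 22) → extend to [6, 22).
[13, 21) overlaps/touches [6, 22) → extend to [6, 22).
[16, 20) overlaps/touches [6, 22) → extend to [6, 22).
[38, 40) is disjoint → start new block.
[51, 62) is disjoint → start new block.
[52, 61) overlaps/touches [51, 62) → extend to [51, 62).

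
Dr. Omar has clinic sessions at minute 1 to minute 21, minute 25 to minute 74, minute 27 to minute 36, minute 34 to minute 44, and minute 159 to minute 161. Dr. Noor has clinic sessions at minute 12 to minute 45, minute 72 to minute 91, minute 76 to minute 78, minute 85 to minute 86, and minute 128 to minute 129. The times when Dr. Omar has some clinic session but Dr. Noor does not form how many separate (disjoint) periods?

Merge the first list: minute 1 to minute 21, minute 25 to minute 74, minute 159 to minute 161.
Merge the second list: minute 12 to minute 45, minute 72 to minute 91, minute 128 to minute 129.
A \ B = minute 1 to minute 12, minute 45 to minute 72, minute 159 to minute 161.
That is 3 disjoint pieces.

3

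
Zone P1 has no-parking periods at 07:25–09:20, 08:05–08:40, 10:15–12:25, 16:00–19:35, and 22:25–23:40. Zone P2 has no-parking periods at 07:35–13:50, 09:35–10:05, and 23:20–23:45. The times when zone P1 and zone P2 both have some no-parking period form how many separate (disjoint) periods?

3

A, merged: 07:25–09:20, 10:15–12:25, 16:00–19:35, 22:25–23:40.
B, merged: 07:35–13:50, 23:20–23:45.
A ∩ B = 07:35–09:20, 10:15–12:25, 23:20–23:40.
That is 3 disjoint pieces.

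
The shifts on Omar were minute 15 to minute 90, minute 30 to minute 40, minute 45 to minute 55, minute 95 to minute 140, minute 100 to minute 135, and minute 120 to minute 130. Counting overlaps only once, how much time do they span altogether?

120 minutes

Merged: minute 15 to minute 90, minute 95 to minute 140.
Lengths: 75 minutes + 45 minutes = 120 minutes.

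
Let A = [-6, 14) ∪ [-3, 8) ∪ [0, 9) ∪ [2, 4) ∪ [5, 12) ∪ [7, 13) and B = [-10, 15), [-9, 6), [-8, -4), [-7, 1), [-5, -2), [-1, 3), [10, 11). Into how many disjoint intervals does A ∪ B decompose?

Merge the first list: [-6, 14).
Merge the second list: [-10, 15).
A ∪ B = [-10, 15).
That is 1 disjoint piece.

1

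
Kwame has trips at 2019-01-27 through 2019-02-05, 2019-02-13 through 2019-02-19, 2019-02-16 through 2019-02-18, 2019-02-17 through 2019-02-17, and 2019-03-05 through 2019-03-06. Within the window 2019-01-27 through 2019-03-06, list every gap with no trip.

2019-02-06 through 2019-02-12, 2019-02-20 through 2019-03-04

The merged coverage is 2019-01-27 through 2019-02-05, 2019-02-13 through 2019-02-19, 2019-03-05 through 2019-03-06.
Complement within 2019-01-27 through 2019-03-06: 2019-02-06 through 2019-02-12, 2019-02-20 through 2019-03-04.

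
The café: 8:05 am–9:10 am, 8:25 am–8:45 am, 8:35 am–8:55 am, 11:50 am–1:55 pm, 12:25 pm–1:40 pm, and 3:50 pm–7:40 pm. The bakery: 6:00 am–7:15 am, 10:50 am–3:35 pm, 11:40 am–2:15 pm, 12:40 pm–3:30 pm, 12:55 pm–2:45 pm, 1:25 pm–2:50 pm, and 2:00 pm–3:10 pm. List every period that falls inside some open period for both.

Merge the first list: 8:05 am–9:10 am, 11:50 am–1:55 pm, 3:50 pm–7:40 pm.
Merge the second list: 6:00 am–7:15 am, 10:50 am–3:35 pm.
8:05 am–9:10 am falls entirely outside B.
11:50 am–1:55 pm overlaps B on 11:50 am–1:55 pm.
3:50 pm–7:40 pm falls entirely outside B.

11:50 am–1:55 pm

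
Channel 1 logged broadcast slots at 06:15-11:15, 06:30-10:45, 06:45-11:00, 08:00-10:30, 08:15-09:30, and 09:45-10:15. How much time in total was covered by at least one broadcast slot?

5 h

Merged: 06:15-11:15.
Length: 5 h.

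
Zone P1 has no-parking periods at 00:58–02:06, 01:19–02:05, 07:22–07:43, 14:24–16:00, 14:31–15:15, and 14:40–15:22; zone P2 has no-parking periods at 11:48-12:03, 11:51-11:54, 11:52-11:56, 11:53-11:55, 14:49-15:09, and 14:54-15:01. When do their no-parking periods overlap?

A, merged: 00:58-02:06, 07:22-07:43, 14:24-16:00.
B, merged: 11:48-12:03, 14:49-15:09.
00:58-02:06 falls entirely outside B.
07:22-07:43 falls entirely outside B.
14:24-16:00 overlaps B on 14:49-15:09.

14:49-15:09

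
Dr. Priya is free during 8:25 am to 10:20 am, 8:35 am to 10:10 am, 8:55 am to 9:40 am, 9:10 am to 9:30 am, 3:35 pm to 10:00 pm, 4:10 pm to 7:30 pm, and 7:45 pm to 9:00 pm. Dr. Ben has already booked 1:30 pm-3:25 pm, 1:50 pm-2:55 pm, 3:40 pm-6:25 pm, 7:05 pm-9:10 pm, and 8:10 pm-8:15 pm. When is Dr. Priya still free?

8:25 am-10:20 am, 3:35 pm-3:40 pm, 6:25 pm-7:05 pm, 9:10 pm-10:00 pm

First set merges to 8:25 am-10:20 am, 3:35 pm-10:00 pm.
Second set merges to 1:30 pm-3:25 pm, 3:40 pm-6:25 pm, 7:05 pm-9:10 pm.
8:25 am-10:20 am is untouched.
3:35 pm-10:00 pm with B removed leaves 3:35 pm-3:40 pm, 6:25 pm-7:05 pm, 9:10 pm-10:00 pm.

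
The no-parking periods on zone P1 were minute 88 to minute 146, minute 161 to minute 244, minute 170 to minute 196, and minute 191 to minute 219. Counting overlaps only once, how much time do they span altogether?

141 minutes

Merged: minute 88 to minute 146, minute 161 to minute 244.
Lengths: 58 minutes + 83 minutes = 141 minutes.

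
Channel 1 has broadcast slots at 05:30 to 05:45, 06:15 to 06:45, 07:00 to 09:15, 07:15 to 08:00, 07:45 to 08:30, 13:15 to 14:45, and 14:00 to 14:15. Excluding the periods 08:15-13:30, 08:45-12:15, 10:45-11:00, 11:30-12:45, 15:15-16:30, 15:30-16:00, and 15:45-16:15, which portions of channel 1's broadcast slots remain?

05:30–05:45, 06:15–06:45, 07:00–08:15, 13:30–14:45

A, merged: 05:30–05:45, 06:15–06:45, 07:00–09:15, 13:15–14:45.
B, merged: 08:15–13:30, 15:15–16:30.
05:30–05:45: nothing removed.
06:15–06:45: nothing removed.
07:00–09:15 \ B = 07:00–08:15.
13:15–14:45 \ B = 13:30–14:45.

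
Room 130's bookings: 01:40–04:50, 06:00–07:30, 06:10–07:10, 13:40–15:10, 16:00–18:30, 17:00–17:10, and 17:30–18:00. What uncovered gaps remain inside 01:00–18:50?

The merged coverage is 01:40-04:50, 06:00-07:30, 13:40-15:10, 16:00-18:30.
Complement within 01:00-18:50: 01:00-01:40, 04:50-06:00, 07:30-13:40, 15:10-16:00, 18:30-18:50.

01:00-01:40, 04:50-06:00, 07:30-13:40, 15:10-16:00, 18:30-18:50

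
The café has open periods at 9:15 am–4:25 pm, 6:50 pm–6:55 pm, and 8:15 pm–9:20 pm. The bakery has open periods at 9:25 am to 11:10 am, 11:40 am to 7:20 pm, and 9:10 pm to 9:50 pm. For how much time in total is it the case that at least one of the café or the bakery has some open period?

A ∪ B = 9:15 am–7:20 pm, 8:15 pm–9:50 pm.
Total: 10 h 5 min + 1 h 35 min = 11 h 40 min.

11 h 40 min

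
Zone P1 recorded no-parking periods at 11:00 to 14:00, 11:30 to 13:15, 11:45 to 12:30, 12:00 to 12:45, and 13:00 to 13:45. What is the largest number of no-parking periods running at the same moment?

4

Walk the sorted start/end points keeping a running depth.
The depth first hits 4 at 12:00.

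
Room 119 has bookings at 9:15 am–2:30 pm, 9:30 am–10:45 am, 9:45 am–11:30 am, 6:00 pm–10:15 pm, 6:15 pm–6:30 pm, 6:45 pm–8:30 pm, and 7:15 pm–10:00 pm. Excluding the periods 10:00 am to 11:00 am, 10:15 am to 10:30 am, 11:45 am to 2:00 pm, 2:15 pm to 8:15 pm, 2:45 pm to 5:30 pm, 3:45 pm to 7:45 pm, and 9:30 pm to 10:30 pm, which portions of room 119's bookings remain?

First set merges to 9:15 am-2:30 pm, 6:00 pm-10:15 pm.
Second set merges to 10:00 am-11:00 am, 11:45 am-2:00 pm, 2:15 pm-8:15 pm, 9:30 pm-10:30 pm.
9:15 am-2:30 pm \ B = 9:15 am-10:00 am, 11:00 am-11:45 am, 2:00 pm-2:15 pm.
6:00 pm-10:15 pm \ B = 8:15 pm-9:30 pm.

9:15 am-10:00 am, 11:00 am-11:45 am, 2:00 pm-2:15 pm, 8:15 pm-9:30 pm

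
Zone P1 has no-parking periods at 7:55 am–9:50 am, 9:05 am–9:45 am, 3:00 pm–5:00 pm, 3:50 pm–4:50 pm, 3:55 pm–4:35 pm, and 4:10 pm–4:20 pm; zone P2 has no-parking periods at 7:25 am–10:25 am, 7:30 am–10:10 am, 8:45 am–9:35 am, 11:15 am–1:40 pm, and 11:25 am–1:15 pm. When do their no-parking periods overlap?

7:55 am–9:50 am

Merge the first list: 7:55 am–9:50 am, 3:00 pm–5:00 pm.
Merge the second list: 7:25 am–10:25 am, 11:15 am–1:40 pm.
7:55 am–9:50 am ∩ B → 7:55 am–9:50 am.
3:00 pm–5:00 pm meets no B interval.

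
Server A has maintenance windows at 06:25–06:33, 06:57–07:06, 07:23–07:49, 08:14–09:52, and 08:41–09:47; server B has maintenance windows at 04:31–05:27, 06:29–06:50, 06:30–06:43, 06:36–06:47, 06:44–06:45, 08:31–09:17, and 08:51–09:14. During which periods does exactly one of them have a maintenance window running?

04:31–05:27, 06:25–06:29, 06:33–06:50, 06:57–07:06, 07:23–07:49, 08:14–08:31, 09:17–09:52

First set merges to 06:25–06:33, 06:57–07:06, 07:23–07:49, 08:14–09:52.
Second set merges to 04:31–05:27, 06:29–06:50, 08:31–09:17.
A \ B = 06:25–06:29, 06:57–07:06, 07:23–07:49, 08:14–08:31, 09:17–09:52.
B \ A = 04:31–05:27, 06:33–06:50.
Union of the two gives the symmetric difference.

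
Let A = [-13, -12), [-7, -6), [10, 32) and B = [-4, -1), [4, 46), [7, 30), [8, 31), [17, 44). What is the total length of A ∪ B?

Merge the second list: [-4, -1), [4, 46).
A ∪ B = [-13, -12), [-7, -6), [-4, -1), [4, 46).
Total: 1 + 1 + 3 + 42 = 47.

47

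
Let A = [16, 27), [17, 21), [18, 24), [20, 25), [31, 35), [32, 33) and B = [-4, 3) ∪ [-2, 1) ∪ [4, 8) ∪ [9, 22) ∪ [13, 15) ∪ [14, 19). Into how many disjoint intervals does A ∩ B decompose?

1

Merge the first list: [16, 27), [31, 35).
Merge the second list: [-4, 3), [4, 8), [9, 22).
A ∩ B = [16, 22).
That is 1 disjoint piece.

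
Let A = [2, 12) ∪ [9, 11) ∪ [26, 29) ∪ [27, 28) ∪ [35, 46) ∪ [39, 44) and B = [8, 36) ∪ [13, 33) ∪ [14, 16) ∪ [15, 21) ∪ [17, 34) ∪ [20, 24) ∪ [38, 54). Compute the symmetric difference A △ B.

Merge the first list: [2, 12), [26, 29), [35, 46).
Merge the second list: [8, 36), [38, 54).
Only in the first: [2, 8), [36, 38).
Only in the second: [12, 26), [29, 35), [46, 54).
Together these are the periods covered by exactly one.

[2, 8) ∪ [12, 26) ∪ [29, 35) ∪ [36, 38) ∪ [46, 54)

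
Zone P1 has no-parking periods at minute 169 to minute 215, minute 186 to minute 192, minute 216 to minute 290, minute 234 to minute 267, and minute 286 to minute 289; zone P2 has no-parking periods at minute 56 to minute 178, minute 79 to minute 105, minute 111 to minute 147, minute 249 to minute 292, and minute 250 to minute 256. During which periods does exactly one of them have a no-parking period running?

minute 56 to minute 169, minute 178 to minute 215, minute 216 to minute 249, minute 290 to minute 292

A, merged: minute 169 to minute 215, minute 216 to minute 290.
B, merged: minute 56 to minute 178, minute 249 to minute 292.
Only in the first: minute 178 to minute 215, minute 216 to minute 249.
Only in the second: minute 56 to minute 169, minute 290 to minute 292.
Together these are the periods covered by exactly one.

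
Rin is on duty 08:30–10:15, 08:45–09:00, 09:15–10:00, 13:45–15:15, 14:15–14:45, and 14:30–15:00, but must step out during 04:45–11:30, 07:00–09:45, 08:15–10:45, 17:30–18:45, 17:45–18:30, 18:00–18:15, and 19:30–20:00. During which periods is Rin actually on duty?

13:45–15:15

A, merged: 08:30–10:15, 13:45–15:15.
B, merged: 04:45–11:30, 17:30–18:45, 19:30–20:00.
08:30–10:15: fully covered by B → removed.
13:45–15:15: no B overlap → unchanged.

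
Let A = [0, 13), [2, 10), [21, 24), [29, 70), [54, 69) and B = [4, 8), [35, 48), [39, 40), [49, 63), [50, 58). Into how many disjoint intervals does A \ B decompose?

First set merges to [0, 13), [21, 24), [29, 70).
Second set merges to [4, 8), [35, 48), [49, 63).
A \ B = [0, 4), [8, 13), [21, 24), [29, 35), [48, 49), [63, 70).
That is 6 disjoint pieces.

6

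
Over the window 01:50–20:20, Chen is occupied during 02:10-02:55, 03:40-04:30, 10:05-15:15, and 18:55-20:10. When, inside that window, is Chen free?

01:50–02:10, 02:55–03:40, 04:30–10:05, 15:15–18:55, 20:10–20:20

Covered (merged): 02:10–02:55, 03:40–04:30, 10:05–15:15, 18:55–20:10.
Complement within 01:50–20:20: 01:50–02:10, 02:55–03:40, 04:30–10:05, 15:15–18:55, 20:10–20:20.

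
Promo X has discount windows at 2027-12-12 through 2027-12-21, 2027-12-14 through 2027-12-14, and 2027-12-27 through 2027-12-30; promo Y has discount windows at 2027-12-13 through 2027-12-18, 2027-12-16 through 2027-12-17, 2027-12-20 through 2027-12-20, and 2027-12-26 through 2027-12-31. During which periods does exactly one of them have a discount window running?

A, merged: 2027-12-12 through 2027-12-21, 2027-12-27 through 2027-12-30.
B, merged: 2027-12-13 through 2027-12-18, 2027-12-20 through 2027-12-20, 2027-12-26 through 2027-12-31.
A but not B: 2027-12-12 through 2027-12-12, 2027-12-19 through 2027-12-19, 2027-12-21 through 2027-12-21.
B but not A: 2027-12-26 through 2027-12-26, 2027-12-31 through 2027-12-31.
Combining gives A △ B.

2027-12-12 through 2027-12-12, 2027-12-19 through 2027-12-19, 2027-12-21 through 2027-12-21, 2027-12-26 through 2027-12-26, 2027-12-31 through 2027-12-31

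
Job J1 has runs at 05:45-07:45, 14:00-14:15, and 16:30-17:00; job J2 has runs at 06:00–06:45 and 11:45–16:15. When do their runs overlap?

06:00-06:45, 14:00-14:15

05:45-07:45 meets the second set on 06:00-06:45.
14:00-14:15 meets the second set on 14:00-14:15.
16:30-17:00: no overlap with the second set.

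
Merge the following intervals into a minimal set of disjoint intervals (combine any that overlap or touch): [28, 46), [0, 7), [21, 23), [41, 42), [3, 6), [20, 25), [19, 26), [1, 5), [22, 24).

[0, 7) ∪ [19, 26) ∪ [28, 46)

Sort by start: [0, 7), [1, 5), [3, 6), [19, 26), [20, 25), [21, 23), [22, 24), [28, 46), [41, 42).
[1, 5) overlaps/touches [0, 7) → extend to [0, 7).
[3, 6) overlaps/touches [0, 7) → extend to [0, 7).
[19, 26) is disjoint → start new block.
[20, 25) overlaps/touches [19, 26) → extend to [19, 26).
[21, 23) overlaps/touches [19, 26) → extend to [19, 26).
[22, 24) overlaps/touches [19, 26) → extend to [19, 26).
[28, 46) is disjoint → start new block.
[41, 42) overlaps/touches [28, 46) → extend to [28, 46).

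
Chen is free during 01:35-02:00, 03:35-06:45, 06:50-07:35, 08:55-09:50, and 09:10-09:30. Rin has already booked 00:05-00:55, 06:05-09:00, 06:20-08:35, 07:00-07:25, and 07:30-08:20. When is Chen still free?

A, merged: 01:35–02:00, 03:35–06:45, 06:50–07:35, 08:55–09:50.
B, merged: 00:05–00:55, 06:05–09:00.
01:35–02:00: no B overlap → unchanged.
03:35–06:45 minus B → 03:35–06:05.
06:50–07:35: fully covered by B → removed.
08:55–09:50 minus B → 09:00–09:50.

01:35–02:00, 03:35–06:05, 09:00–09:50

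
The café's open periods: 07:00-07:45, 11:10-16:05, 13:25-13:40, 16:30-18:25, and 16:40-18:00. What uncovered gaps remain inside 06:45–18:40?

06:45-07:00, 07:45-11:10, 16:05-16:30, 18:25-18:40

After merging, the occupied span is 07:00-07:45, 11:10-16:05, 16:30-18:25.
Uncovered inside 06:45-18:40: 06:45-07:00, 07:45-11:10, 16:05-16:30, 18:25-18:40.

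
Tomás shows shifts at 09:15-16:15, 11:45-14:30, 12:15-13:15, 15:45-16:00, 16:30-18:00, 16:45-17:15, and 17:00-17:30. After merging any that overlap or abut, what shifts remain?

11:45–14:30 overlaps/touches 09:15–16:15 → extend to 09:15–16:15.
12:15–13:15 overlaps/touches 09:15–16:15 → extend to 09:15–16:15.
15:45–16:00 overlaps/touches 09:15–16:15 → extend to 09:15–16:15.
16:30–18:00 is disjoint → start new block.
16:45–17:15 overlaps/touches 16:30–18:00 → extend to 16:30–18:00.
17:00–17:30 overlaps/touches 16:30–18:00 → extend to 16:30–18:00.

09:15–16:15, 16:30–18:00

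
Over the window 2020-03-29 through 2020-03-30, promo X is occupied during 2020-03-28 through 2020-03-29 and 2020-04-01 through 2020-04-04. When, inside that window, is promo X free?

2020-03-30 through 2020-03-30

After merging, the occupied span is 2020-03-28 through 2020-03-29, 2020-04-01 through 2020-04-04.
Uncovered inside 2020-03-29 through 2020-03-30: 2020-03-30 through 2020-03-30.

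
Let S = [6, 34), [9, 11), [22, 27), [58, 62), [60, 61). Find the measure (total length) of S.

32

Merged: [6, 34), [58, 62).
Lengths: 28 + 4 = 32.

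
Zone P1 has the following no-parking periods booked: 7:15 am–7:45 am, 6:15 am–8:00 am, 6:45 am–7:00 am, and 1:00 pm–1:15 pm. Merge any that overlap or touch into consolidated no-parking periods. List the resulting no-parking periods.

6:15 am–8:00 am, 1:00 pm–1:15 pm

Sort by start: 6:15 am–8:00 am, 6:45 am–7:00 am, 7:15 am–7:45 am, 1:00 pm–1:15 pm.
6:45 am–7:00 am overlaps/touches 6:15 am–8:00 am → extend to 6:15 am–8:00 am.
7:15 am–7:45 am overlaps/touches 6:15 am–8:00 am → extend to 6:15 am–8:00 am.
1:00 pm–1:15 pm is disjoint → start new block.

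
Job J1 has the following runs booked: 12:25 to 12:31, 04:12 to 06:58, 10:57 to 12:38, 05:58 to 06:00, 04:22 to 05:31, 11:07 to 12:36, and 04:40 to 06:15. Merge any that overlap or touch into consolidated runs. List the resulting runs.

04:12–06:58, 10:57–12:38

Sort by start: 04:12–06:58, 04:22–05:31, 04:40–06:15, 05:58–06:00, 10:57–12:38, 11:07–12:36, 12:25–12:31.
04:22–05:31 overlaps/touches 04:12–06:58 → extend to 04:12–06:58.
04:40–06:15 overlaps/touches 04:12–06:58 → extend to 04:12–06:58.
05:58–06:00 overlaps/touches 04:12–06:58 → extend to 04:12–06:58.
10:57–12:38 is disjoint → start new block.
11:07–12:36 overlaps/touches 10:57–12:38 → extend to 10:57–12:38.
12:25–12:31 overlaps/touches 10:57–12:38 → extend to 10:57–12:38.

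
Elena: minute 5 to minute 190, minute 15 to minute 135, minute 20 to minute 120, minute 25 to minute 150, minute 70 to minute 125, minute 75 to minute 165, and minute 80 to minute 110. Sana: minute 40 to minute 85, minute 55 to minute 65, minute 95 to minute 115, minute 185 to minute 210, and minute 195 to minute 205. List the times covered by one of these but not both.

First set merges to minute 5 to minute 190.
Second set merges to minute 40 to minute 85, minute 95 to minute 115, minute 185 to minute 210.
A \ B = minute 5 to minute 40, minute 85 to minute 95, minute 115 to minute 185.
B \ A = minute 190 to minute 210.
Union of the two gives the symmetric difference.

minute 5 to minute 40, minute 85 to minute 95, minute 115 to minute 185, minute 190 to minute 210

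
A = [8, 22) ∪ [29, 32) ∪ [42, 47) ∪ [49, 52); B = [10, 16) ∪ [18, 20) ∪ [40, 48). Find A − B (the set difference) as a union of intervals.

[8, 22) \ B = [8, 10), [16, 18), [20, 22).
[29, 32): nothing removed.
[42, 47): entirely removed.
[49, 52): nothing removed.

[8, 10) ∪ [16, 18) ∪ [20, 22) ∪ [29, 32) ∪ [49, 52)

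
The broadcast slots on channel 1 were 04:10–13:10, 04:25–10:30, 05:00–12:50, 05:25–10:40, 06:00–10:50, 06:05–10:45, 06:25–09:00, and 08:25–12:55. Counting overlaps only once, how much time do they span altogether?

9 h

Merged: 04:10–13:10.
Length: 9 h.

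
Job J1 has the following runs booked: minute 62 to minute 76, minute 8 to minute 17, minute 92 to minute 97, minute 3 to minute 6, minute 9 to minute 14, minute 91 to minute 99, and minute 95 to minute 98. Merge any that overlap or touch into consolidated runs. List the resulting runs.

minute 3 to minute 6, minute 8 to minute 17, minute 62 to minute 76, minute 91 to minute 99

Sort by start: minute 3 to minute 6, minute 8 to minute 17, minute 9 to minute 14, minute 62 to minute 76, minute 91 to minute 99, minute 92 to minute 97, minute 95 to minute 98.
minute 8 to minute 17 is disjoint → start new block.
minute 9 to minute 14 overlaps/touches minute 8 to minute 17 → extend to minute 8 to minute 17.
minute 62 to minute 76 is disjoint → start new block.
minute 91 to minute 99 is disjoint → start new block.
minute 92 to minute 97 overlaps/touches minute 91 to minute 99 → extend to minute 91 to minute 99.
minute 95 to minute 98 overlaps/touches minute 91 to minute 99 → extend to minute 91 to minute 99.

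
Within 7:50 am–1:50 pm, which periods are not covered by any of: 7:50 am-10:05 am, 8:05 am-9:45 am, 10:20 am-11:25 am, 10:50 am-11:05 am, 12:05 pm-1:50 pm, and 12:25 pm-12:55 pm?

Covered (merged): 7:50 am–10:05 am, 10:20 am–11:25 am, 12:05 pm–1:50 pm.
Uncovered inside 7:50 am–1:50 pm: 10:05 am–10:20 am, 11:25 am–12:05 pm.

10:05 am–10:20 am, 11:25 am–12:05 pm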